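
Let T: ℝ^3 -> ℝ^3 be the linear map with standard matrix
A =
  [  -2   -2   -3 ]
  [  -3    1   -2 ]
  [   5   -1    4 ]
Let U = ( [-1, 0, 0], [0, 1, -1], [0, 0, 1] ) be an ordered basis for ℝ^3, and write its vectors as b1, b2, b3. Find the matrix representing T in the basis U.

With P the matrix whose columns are b1, ..., b3, [T]_U = P^(-1) A P.
Column by column: T(b1) = A b1 = [2, 3, -5]; its U-coordinates [-2, 3, -2] give column 1.
Continuing for each basis vector yields [T]_U = [[-2, -1, 3], [3, 3, -2], [-2, -2, 2]].

[[-2, -1, 3], [3, 3, -2], [-2, -2, 2]]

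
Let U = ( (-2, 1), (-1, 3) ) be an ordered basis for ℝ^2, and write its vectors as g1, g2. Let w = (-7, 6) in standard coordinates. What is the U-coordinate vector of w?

(3, 1)

We seek scalars with c_1 g1 + c_2 g2 = w; equivalently solve M c = w where the columns of M are g1, g2.
System: -2c_1 - c_2 = -7, c_1 + 3c_2 = 6; solving gives c_1 = 3, c_2 = 1.
Check: 3g1 + g2 = (-7, 6).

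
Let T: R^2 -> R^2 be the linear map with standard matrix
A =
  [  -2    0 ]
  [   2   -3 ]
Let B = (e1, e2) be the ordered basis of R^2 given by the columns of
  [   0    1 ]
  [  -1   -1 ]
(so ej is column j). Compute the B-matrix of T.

Let P have columns e1, e2. Then [T]_B = P^(-1) A P.
Here det P = 1, so P^(-1) is integer; computing A P first and then P^(-1)(A P) gives [[-3, -3], [0, -2]].

[[-3, -3], [0, -2]]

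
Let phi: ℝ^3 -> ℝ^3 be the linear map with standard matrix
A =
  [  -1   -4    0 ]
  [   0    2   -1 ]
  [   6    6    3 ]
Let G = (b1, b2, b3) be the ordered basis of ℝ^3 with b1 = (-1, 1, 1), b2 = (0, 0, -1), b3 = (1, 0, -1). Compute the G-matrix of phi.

[[1, 1, 1], [0, 3, -2], [-2, 1, 0]]

The j-th column of [phi]_G is [phi(bj)]_G.
phi(b1) = A b1 = (-3, 1, 3) = b1 + 0·b2 - 2b3, so column 1 is (1, 0, -2).
Repeating for b2, b3 and assembling the columns gives [[1, 1, 1], [0, 3, -2], [-2, 1, 0]].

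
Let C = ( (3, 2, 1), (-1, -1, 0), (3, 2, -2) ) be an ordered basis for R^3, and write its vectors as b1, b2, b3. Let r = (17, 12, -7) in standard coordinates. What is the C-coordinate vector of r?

We seek scalars with c_1 b1 + ... + c_3 b3 = r; equivalently solve M c = r where the columns of M are b1, ..., b3.
Solving this 3x3 system gives c = (1, -2, 4).
Check: b1 - 2b2 + 4b3 = (17, 12, -7).

(1, -2, 4)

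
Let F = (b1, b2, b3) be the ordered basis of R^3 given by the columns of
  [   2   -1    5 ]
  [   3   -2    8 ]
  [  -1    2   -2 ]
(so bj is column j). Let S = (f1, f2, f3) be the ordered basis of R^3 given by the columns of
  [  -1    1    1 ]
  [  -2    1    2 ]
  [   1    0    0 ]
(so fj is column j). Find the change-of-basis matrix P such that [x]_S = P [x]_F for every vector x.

[[-1, 2, -2], [1, 0, 2], [0, 1, 1]]

Take x = bj: its F-coordinates are the j-th standard unit vector, so P e_j — column j of P — equals [bj]_S.
b1 = -f1 + f2 + 0·f3, giving column 1 = [-1, 1, 0]; repeating for each j gives P = [[-1, 2, -2], [1, 0, 2], [0, 1, 1]].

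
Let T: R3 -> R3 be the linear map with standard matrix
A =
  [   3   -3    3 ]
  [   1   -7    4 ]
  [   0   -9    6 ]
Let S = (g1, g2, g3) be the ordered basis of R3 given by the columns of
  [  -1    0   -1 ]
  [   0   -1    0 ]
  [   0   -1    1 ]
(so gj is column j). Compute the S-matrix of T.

[[2, 0, -3], [1, -3, -3], [1, 0, 3]]

Let P have columns g1, ..., g3. Then [T]_S = P^(-1) A P.
Here det P = 1, so P^(-1) is integer; computing A P first and then P^(-1)(A P) gives [[2, 0, -3], [1, -3, -3], [1, 0, 3]].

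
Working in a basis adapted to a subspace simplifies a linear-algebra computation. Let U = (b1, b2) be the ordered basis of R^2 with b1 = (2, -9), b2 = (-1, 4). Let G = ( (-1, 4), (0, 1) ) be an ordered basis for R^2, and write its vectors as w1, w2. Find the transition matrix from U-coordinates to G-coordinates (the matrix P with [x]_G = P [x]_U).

[[-2, 1], [-1, 0]]

Column j of P is [bj]_G, since P maps U-coordinates to G-coordinates.
Expressing b1 in G: b1 = -2w1 - w2, so column 1 of P is (-2, -1).
Doing the same for each bj gives P = [[-2, 1], [-1, 0]].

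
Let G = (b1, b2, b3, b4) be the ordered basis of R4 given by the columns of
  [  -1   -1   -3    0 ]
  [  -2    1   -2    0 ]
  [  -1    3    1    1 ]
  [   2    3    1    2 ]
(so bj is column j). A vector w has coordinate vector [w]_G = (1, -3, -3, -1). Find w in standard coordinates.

(11, 1, -14, -12)

The coordinates say w = b1 - 3b2 - 3b3 - b4; adding the scaled basis vectors gives (11, 1, -14, -12).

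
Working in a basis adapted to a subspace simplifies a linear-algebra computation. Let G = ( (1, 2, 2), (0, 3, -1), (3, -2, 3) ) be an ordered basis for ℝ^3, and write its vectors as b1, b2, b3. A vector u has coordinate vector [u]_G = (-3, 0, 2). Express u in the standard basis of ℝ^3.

(3, -10, 0)

The coordinates say u = -3b1 + 0·b2 + 2b3; adding the scaled basis vectors gives (3, -10, 0).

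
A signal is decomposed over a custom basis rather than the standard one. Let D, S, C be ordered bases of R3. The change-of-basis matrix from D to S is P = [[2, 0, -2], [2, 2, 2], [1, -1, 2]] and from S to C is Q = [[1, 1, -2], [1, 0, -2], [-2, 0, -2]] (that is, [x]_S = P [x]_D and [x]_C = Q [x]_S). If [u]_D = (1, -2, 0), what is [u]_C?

Apply P to get S-coordinates (2, -2, 3), then Q to get C-coordinates.
The result is [u]_C = (-6, -4, -10).

(-6, -4, -10)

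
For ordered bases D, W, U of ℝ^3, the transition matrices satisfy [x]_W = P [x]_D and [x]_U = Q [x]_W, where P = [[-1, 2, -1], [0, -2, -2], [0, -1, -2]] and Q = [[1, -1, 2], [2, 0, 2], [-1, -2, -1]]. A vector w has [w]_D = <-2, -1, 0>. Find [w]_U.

First [w]_W = P [w]_D = <0, 2, 1>.
Then [w]_U = Q [w]_W = <0, 2, -5>.

<0, 2, -5>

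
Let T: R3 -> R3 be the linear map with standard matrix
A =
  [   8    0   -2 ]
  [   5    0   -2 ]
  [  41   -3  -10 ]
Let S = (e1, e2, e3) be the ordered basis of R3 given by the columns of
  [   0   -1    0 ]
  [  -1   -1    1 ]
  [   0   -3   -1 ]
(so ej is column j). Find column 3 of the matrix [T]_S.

Column 3 of [T]_S is the S-coordinate vector of T(e3).
In standard coordinates T(e3) = A e3 = [2, 2, 7].
Converting to S: [2, 2, 7] = -e1 - 2e2 - e3, so the coordinate vector is [-1, -2, -1].

[-1, -2, -1]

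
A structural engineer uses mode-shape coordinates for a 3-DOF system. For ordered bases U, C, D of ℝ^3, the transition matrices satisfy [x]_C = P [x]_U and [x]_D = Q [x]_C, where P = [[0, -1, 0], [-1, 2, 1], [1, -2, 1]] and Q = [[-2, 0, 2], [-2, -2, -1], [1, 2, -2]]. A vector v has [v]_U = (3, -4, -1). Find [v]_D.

(12, 6, -40)

Composing the changes, [v]_D = Q P [v]_U.
Q P = [[2, -2, 2], [1, 0, -3], [-4, 7, 0]]; applying this to (3, -4, -1) gives (12, 6, -40).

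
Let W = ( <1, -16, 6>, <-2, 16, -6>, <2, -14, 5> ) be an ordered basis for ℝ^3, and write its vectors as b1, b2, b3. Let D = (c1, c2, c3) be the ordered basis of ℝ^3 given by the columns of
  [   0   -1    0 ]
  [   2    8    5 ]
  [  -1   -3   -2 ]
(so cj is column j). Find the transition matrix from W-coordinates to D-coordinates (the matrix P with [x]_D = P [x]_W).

Column j of P is [bj]_D, since P maps W-coordinates to D-coordinates.
Expressing b1 in D: b1 = c1 - c2 - 2c3, so column 1 of P is <1, -1, -2>.
Doing the same for each bj gives P = [[1, 0, 1], [-1, 2, -2], [-2, 0, 0]].

[[1, 0, 1], [-1, 2, -2], [-2, 0, 0]]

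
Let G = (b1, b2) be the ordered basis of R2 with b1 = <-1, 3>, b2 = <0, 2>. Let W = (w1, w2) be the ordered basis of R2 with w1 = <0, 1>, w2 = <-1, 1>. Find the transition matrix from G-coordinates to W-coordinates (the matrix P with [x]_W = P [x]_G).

[[2, 2], [1, 0]]

Take x = bj: its G-coordinates are the j-th standard unit vector, so P e_j — column j of P — equals [bj]_W.
b1 = 2w1 + w2, giving column 1 = <2, 1>; repeating for each j gives P = [[2, 2], [1, 0]].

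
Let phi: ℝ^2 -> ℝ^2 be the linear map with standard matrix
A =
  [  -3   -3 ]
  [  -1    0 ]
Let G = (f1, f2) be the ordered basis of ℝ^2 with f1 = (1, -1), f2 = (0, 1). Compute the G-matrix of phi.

With P the matrix whose columns are f1, f2, [phi]_G = P^(-1) A P.
Column by column: phi(f1) = A f1 = (0, -1); its G-coordinates (0, -1) give column 1.
Continuing for each basis vector yields [phi]_G = [[0, -3], [-1, -3]].

[[0, -3], [-1, -3]]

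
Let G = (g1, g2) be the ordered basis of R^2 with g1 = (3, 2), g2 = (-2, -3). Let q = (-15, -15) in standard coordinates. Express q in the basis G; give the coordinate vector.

[q]_G is the unique c with M c = q, where M has columns g1, g2.
System: 3c_1 - 2c_2 = -15, 2c_1 - 3c_2 = -15; solving gives c_1 = -3, c_2 = 3.
Check: -3g1 + 3g2 = (-15, -15).

(-3, 3)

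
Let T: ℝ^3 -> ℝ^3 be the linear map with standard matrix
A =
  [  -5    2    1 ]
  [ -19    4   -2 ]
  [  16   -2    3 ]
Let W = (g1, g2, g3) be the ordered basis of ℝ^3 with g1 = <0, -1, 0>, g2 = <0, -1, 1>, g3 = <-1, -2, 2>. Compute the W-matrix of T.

[[2, 1, -1], [-2, 3, 0], [2, 1, -3]]

Let P have columns g1, ..., g3. Then [T]_W = P^(-1) A P.
Here det P = 1, so P^(-1) is integer; computing A P first and then P^(-1)(A P) gives [[2, 1, -1], [-2, 3, 0], [2, 1, -3]].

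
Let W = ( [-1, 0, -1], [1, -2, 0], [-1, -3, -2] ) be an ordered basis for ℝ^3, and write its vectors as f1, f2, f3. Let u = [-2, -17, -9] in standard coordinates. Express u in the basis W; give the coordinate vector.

[3, 4, 3]

Write u = c_1 f1 + ... + c_3 f3 and solve for the c_i.
Solving this 3x3 system gives c = (3, 4, 3).
Check: 3f1 + 4f2 + 3f3 = [-2, -17, -9].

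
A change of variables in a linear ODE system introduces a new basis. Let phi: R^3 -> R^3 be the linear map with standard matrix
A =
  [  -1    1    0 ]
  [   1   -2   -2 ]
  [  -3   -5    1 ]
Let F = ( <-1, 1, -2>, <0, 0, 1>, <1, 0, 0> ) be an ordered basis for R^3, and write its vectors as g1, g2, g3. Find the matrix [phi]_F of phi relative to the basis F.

With P the matrix whose columns are g1, ..., g3, [phi]_F = P^(-1) A P.
Column by column: phi(g1) = A g1 = <2, 1, -4>; its F-coordinates <1, -2, 3> give column 1.
Continuing for each basis vector yields [phi]_F = [[1, -2, 1], [-2, -3, -1], [3, -2, 0]].

[[1, -2, 1], [-2, -3, -1], [3, -2, 0]]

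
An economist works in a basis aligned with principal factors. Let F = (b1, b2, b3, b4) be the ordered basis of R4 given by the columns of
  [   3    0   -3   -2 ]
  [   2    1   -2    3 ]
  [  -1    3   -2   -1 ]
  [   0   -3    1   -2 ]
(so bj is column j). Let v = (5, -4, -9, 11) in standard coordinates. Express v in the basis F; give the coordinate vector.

Write v = c_1 b1 + ... + c_4 b4 and solve for the c_i.
Solving this 4x4 system gives c = (1, -3, 0, -1).
Check: b1 - 3b2 + 0·b3 - b4 = (5, -4, -9, 11).

(1, -3, 0, -1)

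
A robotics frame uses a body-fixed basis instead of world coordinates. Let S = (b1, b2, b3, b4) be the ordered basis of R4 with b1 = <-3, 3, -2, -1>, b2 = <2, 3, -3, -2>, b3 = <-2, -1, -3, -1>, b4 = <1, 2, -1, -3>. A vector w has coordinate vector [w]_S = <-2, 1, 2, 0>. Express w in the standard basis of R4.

By definition w = -2b1 + b2 + 2b3 + 0·b4.
Summing componentwise gives <4, -5, -5, -2>.

<4, -5, -5, -2>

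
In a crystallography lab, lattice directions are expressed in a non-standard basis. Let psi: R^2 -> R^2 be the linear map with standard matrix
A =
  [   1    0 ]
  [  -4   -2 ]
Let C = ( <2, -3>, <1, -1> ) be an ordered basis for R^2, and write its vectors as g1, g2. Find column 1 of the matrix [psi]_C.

Compute psi(g1) = A g1 = <2, -2> in standard coordinates.
Then write this in C-coordinates: solve for y in y_1 g1 + y_2 g2 = <2, -2>.
This gives y = <0, 2>, which is column 1 of [psi]_C.

<0, 2>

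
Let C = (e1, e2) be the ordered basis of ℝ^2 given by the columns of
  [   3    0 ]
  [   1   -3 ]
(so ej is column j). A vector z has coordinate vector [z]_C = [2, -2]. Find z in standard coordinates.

By definition z = 2e1 - 2e2.
Summing componentwise gives [6, 8].

[6, 8]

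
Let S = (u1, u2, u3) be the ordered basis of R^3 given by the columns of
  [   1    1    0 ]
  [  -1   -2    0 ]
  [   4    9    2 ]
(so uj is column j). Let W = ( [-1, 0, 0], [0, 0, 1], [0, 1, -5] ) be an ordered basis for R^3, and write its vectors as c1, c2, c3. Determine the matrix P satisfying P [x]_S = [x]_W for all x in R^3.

Let M have columns uj and N have columns cj. Then for every x, N [x]_W = x = M [x]_S, so P = N^(-1) M.
Since det N = 1, N^(-1) has integer entries; multiplying gives P = [[-1, -1, 0], [-1, -1, 2], [-1, -2, 0]].

[[-1, -1, 0], [-1, -1, 2], [-1, -2, 0]]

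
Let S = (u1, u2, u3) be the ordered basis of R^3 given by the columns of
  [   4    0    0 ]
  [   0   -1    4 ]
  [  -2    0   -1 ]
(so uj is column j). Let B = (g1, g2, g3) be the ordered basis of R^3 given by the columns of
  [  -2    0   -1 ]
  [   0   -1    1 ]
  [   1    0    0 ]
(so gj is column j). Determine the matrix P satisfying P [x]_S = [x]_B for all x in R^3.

[[-2, 0, -1], [0, 1, -2], [0, 0, 2]]

Column j of P is [uj]_B, since P maps S-coordinates to B-coordinates.
Expressing u1 in B: u1 = -2g1 + 0·g2 + 0·g3, so column 1 of P is <-2, 0, 0>.
Doing the same for each uj gives P = [[-2, 0, -1], [0, 1, -2], [0, 0, 2]].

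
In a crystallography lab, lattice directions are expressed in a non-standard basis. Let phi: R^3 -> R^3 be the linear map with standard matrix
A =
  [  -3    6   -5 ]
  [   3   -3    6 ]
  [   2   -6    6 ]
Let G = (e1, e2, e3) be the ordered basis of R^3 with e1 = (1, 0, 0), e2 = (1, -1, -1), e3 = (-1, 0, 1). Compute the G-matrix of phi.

[[-1, -2, 2], [-3, 0, -3], [-1, 2, 1]]

With P the matrix whose columns are e1, ..., e3, [phi]_G = P^(-1) A P.
Column by column: phi(e1) = A e1 = (-3, 3, 2); its G-coordinates (-1, -3, -1) give column 1.
Continuing for each basis vector yields [phi]_G = [[-1, -2, 2], [-3, 0, -3], [-1, 2, 1]].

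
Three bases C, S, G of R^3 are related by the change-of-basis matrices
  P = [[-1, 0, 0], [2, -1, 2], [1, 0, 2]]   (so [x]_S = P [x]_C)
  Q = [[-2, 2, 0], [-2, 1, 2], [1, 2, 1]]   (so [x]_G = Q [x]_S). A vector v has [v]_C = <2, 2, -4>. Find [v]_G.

Composing the changes, [v]_G = Q P [v]_C.
Q P = [[6, -2, 4], [6, -1, 6], [4, -2, 6]]; applying this to <2, 2, -4> gives <-8, -14, -20>.

<-8, -14, -20>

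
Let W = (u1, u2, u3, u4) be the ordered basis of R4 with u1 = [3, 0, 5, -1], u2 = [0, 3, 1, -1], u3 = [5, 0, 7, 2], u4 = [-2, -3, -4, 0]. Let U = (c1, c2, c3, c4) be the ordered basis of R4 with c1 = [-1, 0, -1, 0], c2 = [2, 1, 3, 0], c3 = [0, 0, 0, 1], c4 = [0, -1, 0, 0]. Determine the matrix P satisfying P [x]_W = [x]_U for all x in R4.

Let M have columns uj and N have columns cj. Then for every x, N [x]_U = x = M [x]_W, so P = N^(-1) M.
Since det N = 1, N^(-1) has integer entries; multiplying gives P = [[1, 2, -1, -2], [2, 1, 2, -2], [-1, -1, 2, 0], [2, -2, 2, 1]].

[[1, 2, -1, -2], [2, 1, 2, -2], [-1, -1, 2, 0], [2, -2, 2, 1]]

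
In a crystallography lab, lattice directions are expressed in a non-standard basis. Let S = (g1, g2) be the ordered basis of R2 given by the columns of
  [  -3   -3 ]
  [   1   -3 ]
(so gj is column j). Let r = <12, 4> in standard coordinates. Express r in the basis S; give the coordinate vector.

We seek scalars with c_1 g1 + c_2 g2 = r; equivalently solve M c = r where the columns of M are g1, g2.
System: -3c_1 - 3c_2 = 12, c_1 - 3c_2 = 4; solving gives c_1 = -2, c_2 = -2.
Check: -2g1 - 2g2 = <12, 4>.

<-2, -2>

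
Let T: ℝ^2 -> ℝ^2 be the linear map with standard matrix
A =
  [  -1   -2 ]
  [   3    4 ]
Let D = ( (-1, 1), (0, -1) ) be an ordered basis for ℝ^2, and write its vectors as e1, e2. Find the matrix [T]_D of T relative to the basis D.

With P the matrix whose columns are e1, e2, [T]_D = P^(-1) A P.
Column by column: T(e1) = A e1 = (-1, 1); its D-coordinates (1, 0) give column 1.
Continuing for each basis vector yields [T]_D = [[1, -2], [0, 2]].

[[1, -2], [0, 2]]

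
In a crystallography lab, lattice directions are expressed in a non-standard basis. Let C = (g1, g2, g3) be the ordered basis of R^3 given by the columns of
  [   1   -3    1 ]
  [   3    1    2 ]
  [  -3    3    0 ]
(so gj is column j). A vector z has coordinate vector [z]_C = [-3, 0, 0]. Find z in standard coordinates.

[-3, -9, 9]

The coordinates say z = -3g1 + 0·g2 + 0·g3; adding the scaled basis vectors gives [-3, -9, 9].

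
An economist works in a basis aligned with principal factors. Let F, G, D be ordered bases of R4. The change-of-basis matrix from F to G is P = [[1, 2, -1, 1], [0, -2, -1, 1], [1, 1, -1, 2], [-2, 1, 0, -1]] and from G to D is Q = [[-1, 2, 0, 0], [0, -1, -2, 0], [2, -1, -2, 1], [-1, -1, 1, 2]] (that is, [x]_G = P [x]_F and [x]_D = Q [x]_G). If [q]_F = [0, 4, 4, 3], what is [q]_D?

First [q]_G = P [q]_F = [7, -9, 6, 1].
Then [q]_D = Q [q]_G = [-25, -3, 12, 10].

[-25, -3, 12, 10]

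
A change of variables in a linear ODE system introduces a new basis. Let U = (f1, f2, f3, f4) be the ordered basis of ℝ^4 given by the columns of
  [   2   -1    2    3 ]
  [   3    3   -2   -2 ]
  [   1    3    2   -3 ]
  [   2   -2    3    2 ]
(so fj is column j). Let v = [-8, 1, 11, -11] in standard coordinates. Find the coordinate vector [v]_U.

[v]_U is the unique c with M c = v, where M has columns f1, ..., f4.
Solving this 4x4 system gives c = (-3, 4, 1, 0).
Check: -3f1 + 4f2 + f3 + 0·f4 = [-8, 1, 11, -11].

[-3, 4, 1, 0]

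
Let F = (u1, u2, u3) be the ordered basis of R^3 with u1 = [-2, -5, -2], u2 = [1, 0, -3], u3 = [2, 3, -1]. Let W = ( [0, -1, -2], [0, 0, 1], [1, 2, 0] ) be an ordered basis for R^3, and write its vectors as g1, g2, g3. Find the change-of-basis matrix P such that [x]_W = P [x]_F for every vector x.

[[1, 2, 1], [0, 1, 1], [-2, 1, 2]]

Column j of P is [uj]_W, since P maps F-coordinates to W-coordinates.
Expressing u1 in W: u1 = g1 + 0·g2 - 2g3, so column 1 of P is [1, 0, -2].
Doing the same for each uj gives P = [[1, 2, 1], [0, 1, 1], [-2, 1, 2]].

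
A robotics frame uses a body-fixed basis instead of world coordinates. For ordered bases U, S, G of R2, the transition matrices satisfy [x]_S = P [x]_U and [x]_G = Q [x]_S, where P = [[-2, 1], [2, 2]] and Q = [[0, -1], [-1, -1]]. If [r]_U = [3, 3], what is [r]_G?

[-12, -9]

First [r]_S = P [r]_U = [-3, 12].
Then [r]_G = Q [r]_S = [-12, -9].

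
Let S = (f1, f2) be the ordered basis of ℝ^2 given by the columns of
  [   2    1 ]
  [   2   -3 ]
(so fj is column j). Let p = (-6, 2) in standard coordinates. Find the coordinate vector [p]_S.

[p]_S is the unique c with M c = p, where M has columns f1, f2.
System: 2c_1 + c_2 = -6, 2c_1 - 3c_2 = 2; solving gives c_1 = -2, c_2 = -2.
Check: -2f1 - 2f2 = (-6, 2).

(-2, -2)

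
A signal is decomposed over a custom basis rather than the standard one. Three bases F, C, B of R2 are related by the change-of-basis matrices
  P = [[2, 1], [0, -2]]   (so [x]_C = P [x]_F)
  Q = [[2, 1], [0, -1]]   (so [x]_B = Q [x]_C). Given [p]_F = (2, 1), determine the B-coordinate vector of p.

(8, 2)

Apply P to get C-coordinates (5, -2), then Q to get B-coordinates.
The result is [p]_B = (8, 2).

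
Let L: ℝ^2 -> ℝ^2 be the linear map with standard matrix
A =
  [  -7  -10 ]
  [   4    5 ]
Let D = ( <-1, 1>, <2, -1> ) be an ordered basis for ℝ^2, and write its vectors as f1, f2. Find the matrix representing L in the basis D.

[[-1, 2], [-2, -1]]

Let P have columns f1, f2. Then [L]_D = P^(-1) A P.
Here det P = -1, so P^(-1) is integer; computing A P first and then P^(-1)(A P) gives [[-1, 2], [-2, -1]].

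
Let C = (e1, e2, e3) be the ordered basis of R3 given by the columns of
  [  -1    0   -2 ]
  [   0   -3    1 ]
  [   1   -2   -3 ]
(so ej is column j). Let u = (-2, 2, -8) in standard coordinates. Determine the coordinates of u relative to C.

We seek scalars with c_1 e1 + ... + c_3 e3 = u; equivalently solve M c = u where the columns of M are e1, ..., e3.
Gaussian elimination on [M | u] yields c = (-2, 0, 2).
Check: -2e1 + 0·e2 + 2e3 = (-2, 2, -8).

(-2, 0, 2)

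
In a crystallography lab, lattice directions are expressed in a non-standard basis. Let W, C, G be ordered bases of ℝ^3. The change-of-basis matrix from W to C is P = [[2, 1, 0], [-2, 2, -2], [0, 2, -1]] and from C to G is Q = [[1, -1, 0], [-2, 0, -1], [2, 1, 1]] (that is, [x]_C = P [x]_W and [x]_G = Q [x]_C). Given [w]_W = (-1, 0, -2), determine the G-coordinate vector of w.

First [w]_C = P [w]_W = (-2, 6, 2).
Then [w]_G = Q [w]_C = (-8, 2, 4).

(-8, 2, 4)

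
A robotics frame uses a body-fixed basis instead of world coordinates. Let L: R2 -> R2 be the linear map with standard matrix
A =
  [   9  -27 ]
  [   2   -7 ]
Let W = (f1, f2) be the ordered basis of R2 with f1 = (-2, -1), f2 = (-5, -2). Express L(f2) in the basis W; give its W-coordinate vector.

Compute L(f2) = A f2 = (9, 4) in standard coordinates.
Then write this in W-coordinates: solve for y in y_1 f1 + y_2 f2 = (9, 4).
This gives y = (-2, -1), which is column 2 of [L]_W.

(-2, -1)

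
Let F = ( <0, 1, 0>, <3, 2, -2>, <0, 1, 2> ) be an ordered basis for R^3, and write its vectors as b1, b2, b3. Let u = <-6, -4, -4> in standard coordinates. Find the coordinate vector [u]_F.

We seek scalars with c_1 b1 + ... + c_3 b3 = u; equivalently solve M c = u where the columns of M are b1, ..., b3.
Solving this 3x3 system gives c = (4, -2, -4).
Check: 4b1 - 2b2 - 4b3 = <-6, -4, -4>.

<4, -2, -4>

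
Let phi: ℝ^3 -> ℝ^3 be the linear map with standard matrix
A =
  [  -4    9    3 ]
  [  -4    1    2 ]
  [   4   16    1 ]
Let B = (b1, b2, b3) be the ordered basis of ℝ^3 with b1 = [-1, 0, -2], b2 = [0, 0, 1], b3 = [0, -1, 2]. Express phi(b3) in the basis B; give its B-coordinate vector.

Column 3 of [phi]_B is the B-coordinate vector of phi(b3).
In standard coordinates phi(b3) = A b3 = [-3, 3, -14].
Converting to B: [-3, 3, -14] = 3b1 - 2b2 - 3b3, so the coordinate vector is [3, -2, -3].

[3, -2, -3]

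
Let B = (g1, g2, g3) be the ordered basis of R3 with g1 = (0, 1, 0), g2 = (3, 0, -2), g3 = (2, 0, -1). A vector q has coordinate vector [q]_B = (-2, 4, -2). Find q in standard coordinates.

(8, -2, -6)

The coordinates say q = -2g1 + 4g2 - 2g3; adding the scaled basis vectors gives (8, -2, -6).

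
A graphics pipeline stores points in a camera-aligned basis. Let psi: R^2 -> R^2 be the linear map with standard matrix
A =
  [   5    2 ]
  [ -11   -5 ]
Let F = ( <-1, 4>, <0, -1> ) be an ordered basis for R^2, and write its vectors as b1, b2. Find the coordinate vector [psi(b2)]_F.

Compute psi(b2) = A b2 = <-2, 5> in standard coordinates.
Then write this in F-coordinates: solve for y in y_1 b1 + y_2 b2 = <-2, 5>.
This gives y = <2, 3>, which is column 2 of [psi]_F.

<2, 3>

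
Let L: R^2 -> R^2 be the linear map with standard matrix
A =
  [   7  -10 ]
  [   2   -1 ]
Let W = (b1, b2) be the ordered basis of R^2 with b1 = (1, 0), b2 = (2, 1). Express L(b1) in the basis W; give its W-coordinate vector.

Column 1 of [L]_W is the W-coordinate vector of L(b1).
In standard coordinates L(b1) = A b1 = (7, 2).
Converting to W: (7, 2) = 3b1 + 2b2, so the coordinate vector is (3, 2).

(3, 2)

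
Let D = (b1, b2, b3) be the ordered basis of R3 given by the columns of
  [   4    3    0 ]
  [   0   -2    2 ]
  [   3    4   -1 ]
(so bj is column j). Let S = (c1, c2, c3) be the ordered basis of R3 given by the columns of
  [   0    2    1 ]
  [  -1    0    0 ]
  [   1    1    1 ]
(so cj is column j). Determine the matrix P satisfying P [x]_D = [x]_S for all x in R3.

[[0, 2, -2], [1, 1, -1], [2, 1, 2]]

Column j of P is [bj]_S, since P maps D-coordinates to S-coordinates.
Expressing b1 in S: b1 = 0·c1 + c2 + 2c3, so column 1 of P is [0, 1, 2].
Doing the same for each bj gives P = [[0, 2, -2], [1, 1, -1], [2, 1, 2]].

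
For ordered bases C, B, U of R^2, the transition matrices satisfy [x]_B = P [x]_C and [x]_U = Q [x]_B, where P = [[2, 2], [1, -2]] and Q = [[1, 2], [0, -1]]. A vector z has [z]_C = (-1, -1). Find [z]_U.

(-2, -1)

First [z]_B = P [z]_C = (-4, 1).
Then [z]_U = Q [z]_B = (-2, -1).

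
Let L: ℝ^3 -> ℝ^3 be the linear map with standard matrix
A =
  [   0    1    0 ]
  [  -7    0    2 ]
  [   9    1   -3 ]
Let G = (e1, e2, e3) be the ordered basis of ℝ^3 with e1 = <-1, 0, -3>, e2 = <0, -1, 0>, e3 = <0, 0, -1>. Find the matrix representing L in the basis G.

[[0, 1, 0], [-1, 0, 2], [0, -2, -3]]

The j-th column of [L]_G is [L(ej)]_G.
L(e1) = A e1 = <0, 1, 0> = 0·e1 - e2 + 0·e3, so column 1 is <0, -1, 0>.
Repeating for e2, e3 and assembling the columns gives [[0, 1, 0], [-1, 0, 2], [0, -2, -3]].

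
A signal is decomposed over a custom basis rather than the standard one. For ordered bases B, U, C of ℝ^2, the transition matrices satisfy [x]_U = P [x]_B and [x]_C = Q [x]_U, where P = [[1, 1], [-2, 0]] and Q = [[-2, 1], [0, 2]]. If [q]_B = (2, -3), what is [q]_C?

(-2, -8)

Composing the changes, [q]_C = Q P [q]_B.
Q P = [[-4, -2], [-4, 0]]; applying this to (2, -3) gives (-2, -8).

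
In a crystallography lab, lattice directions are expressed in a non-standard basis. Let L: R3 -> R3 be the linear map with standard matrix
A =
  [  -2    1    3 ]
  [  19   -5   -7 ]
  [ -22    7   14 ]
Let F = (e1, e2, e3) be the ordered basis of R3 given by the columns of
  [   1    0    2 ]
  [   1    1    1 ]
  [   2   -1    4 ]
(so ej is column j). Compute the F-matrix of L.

The j-th column of [L]_F is [L(ej)]_F.
L(e1) = A e1 = <5, 0, 13> = e1 - 3e2 + 2e3, so column 1 is <1, -3, 2>.
Repeating for e2, e3 and assembling the columns gives [[1, 0, 3], [-3, 3, -1], [2, -1, 3]].

[[1, 0, 3], [-3, 3, -1], [2, -1, 3]]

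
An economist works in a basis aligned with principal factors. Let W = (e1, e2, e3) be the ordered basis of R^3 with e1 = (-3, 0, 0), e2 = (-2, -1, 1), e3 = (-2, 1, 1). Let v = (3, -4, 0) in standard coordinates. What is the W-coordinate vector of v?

(-1, 2, -2)

Write v = c_1 e1 + ... + c_3 e3 and solve for the c_i.
Gaussian elimination on [M | v] yields c = (-1, 2, -2).
Check: -e1 + 2e2 - 2e3 = (3, -4, 0).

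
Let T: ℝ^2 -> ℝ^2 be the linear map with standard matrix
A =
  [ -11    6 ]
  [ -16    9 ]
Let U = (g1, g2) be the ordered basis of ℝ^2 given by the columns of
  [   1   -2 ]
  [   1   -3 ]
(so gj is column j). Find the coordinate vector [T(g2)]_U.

[2, -1]

Column 2 of [T]_U is the U-coordinate vector of T(g2).
In standard coordinates T(g2) = A g2 = [4, 5].
Converting to U: [4, 5] = 2g1 - g2, so the coordinate vector is [2, -1].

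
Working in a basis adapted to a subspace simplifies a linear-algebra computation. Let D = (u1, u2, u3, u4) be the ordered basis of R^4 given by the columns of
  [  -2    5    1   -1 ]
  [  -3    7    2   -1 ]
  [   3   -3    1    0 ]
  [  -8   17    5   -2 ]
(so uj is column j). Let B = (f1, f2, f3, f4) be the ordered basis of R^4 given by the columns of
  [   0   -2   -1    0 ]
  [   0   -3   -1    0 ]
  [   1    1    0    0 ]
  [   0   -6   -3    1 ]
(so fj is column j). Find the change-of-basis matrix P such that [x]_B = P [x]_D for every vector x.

Take x = uj: its D-coordinates are the j-th standard unit vector, so P e_j — column j of P — equals [uj]_B.
u1 = 2f1 + f2 + 0·f3 - 2f4, giving column 1 = [2, 1, 0, -2]; repeating for each j gives P = [[2, -1, 2, 0], [1, -2, -1, 0], [0, -1, 1, 1], [-2, 2, 2, 1]].

[[2, -1, 2, 0], [1, -2, -1, 0], [0, -1, 1, 1], [-2, 2, 2, 1]]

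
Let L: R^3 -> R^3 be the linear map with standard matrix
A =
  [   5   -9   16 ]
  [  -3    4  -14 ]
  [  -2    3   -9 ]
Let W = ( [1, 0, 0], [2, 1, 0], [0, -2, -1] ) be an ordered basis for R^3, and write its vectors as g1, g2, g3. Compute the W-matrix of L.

[[3, 1, 2], [1, 0, 0], [2, 1, -3]]

With P the matrix whose columns are g1, ..., g3, [L]_W = P^(-1) A P.
Column by column: L(g1) = A g1 = [5, -3, -2]; its W-coordinates [3, 1, 2] give column 1.
Continuing for each basis vector yields [L]_W = [[3, 1, 2], [1, 0, 0], [2, 1, -3]].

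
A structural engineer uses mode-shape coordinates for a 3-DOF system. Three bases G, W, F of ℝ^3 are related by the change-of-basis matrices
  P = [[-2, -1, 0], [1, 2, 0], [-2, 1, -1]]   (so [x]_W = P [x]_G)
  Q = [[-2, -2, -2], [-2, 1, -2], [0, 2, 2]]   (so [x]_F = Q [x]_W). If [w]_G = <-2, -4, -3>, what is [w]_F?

<-2, -32, -14>

First [w]_W = P [w]_G = <8, -10, 3>.
Then [w]_F = Q [w]_W = <-2, -32, -14>.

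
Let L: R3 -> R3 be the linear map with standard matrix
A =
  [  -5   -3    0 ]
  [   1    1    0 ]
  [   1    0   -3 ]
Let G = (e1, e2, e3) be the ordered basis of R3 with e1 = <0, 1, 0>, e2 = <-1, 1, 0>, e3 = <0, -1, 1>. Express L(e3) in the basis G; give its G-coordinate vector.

Column 3 of [L]_G is the G-coordinate vector of L(e3).
In standard coordinates L(e3) = A e3 = <3, -1, -3>.
Converting to G: <3, -1, -3> = -e1 - 3e2 - 3e3, so the coordinate vector is <-1, -3, -3>.

<-1, -3, -3>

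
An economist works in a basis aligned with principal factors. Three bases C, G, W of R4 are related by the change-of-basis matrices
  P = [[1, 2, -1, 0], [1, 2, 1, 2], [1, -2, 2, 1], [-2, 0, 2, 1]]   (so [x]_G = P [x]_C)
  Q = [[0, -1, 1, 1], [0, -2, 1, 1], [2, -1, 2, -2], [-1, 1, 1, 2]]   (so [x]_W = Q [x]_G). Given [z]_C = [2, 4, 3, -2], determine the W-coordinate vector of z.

[-11, -20, 1, 0]

Composing the changes, [z]_W = Q P [z]_C.
Q P = [[-2, -4, 3, 0], [-3, -6, 2, -2], [7, -2, -3, -2], [-3, -2, 8, 5]]; applying this to [2, 4, 3, -2] gives [-11, -20, 1, 0].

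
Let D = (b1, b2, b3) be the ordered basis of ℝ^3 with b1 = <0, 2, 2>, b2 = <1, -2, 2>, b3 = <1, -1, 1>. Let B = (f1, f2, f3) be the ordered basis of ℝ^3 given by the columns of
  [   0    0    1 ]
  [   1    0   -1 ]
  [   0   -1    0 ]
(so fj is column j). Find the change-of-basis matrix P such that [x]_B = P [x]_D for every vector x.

[[2, -1, 0], [-2, -2, -1], [0, 1, 1]]

Take x = bj: its D-coordinates are the j-th standard unit vector, so P e_j — column j of P — equals [bj]_B.
b1 = 2f1 - 2f2 + 0·f3, giving column 1 = <2, -2, 0>; repeating for each j gives P = [[2, -1, 0], [-2, -2, -1], [0, 1, 1]].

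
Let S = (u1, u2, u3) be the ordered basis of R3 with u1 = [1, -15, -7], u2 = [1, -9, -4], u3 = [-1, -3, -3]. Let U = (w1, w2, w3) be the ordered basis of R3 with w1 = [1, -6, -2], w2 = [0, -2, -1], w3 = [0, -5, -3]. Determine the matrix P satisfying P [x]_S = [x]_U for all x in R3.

[[1, 1, -1], [2, -1, 2], [1, 1, 1]]

Take x = uj: its S-coordinates are the j-th standard unit vector, so P e_j — column j of P — equals [uj]_U.
u1 = w1 + 2w2 + w3, giving column 1 = [1, 2, 1]; repeating for each j gives P = [[1, 1, -1], [2, -1, 2], [1, 1, 1]].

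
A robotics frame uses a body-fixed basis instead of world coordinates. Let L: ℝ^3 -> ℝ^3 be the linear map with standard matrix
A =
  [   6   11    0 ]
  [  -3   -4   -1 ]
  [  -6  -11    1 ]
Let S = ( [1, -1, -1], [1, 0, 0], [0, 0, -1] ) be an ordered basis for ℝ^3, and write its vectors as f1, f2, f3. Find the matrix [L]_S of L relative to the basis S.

Let P have columns f1, ..., f3. Then [L]_S = P^(-1) A P.
Here det P = -1, so P^(-1) is integer; computing A P first and then P^(-1)(A P) gives [[-2, 3, -1], [-3, 3, 1], [-2, 3, 2]].

[[-2, 3, -1], [-3, 3, 1], [-2, 3, 2]]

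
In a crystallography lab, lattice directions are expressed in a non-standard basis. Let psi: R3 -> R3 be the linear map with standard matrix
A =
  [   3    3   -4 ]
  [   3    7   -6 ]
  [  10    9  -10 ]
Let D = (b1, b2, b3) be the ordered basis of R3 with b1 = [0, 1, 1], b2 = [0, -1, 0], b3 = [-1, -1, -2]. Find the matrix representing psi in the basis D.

With P the matrix whose columns are b1, ..., b3, [psi]_D = P^(-1) A P.
Column by column: psi(b1) = A b1 = [-1, 1, -1]; its D-coordinates [1, -1, 1] give column 1.
Continuing for each basis vector yields [psi]_D = [[1, -3, -3], [-1, 1, -3], [1, 3, -2]].

[[1, -3, -3], [-1, 1, -3], [1, 3, -2]]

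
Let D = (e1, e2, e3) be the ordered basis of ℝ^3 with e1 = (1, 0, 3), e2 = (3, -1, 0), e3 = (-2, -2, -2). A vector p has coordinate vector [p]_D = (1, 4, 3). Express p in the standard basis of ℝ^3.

p = M [p]_D, where M has columns e1, ..., e3.
Carrying out the matrix-vector product, p = (7, -10, -3).

(7, -10, -3)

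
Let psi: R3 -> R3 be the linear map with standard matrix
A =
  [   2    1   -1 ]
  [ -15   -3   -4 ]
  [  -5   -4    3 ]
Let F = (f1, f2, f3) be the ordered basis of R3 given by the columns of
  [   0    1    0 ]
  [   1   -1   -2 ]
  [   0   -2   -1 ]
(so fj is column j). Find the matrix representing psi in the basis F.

[[2, 1, 3], [1, 3, -1], [2, 1, -3]]

Let P have columns f1, ..., f3. Then [psi]_F = P^(-1) A P.
Here det P = 1, so P^(-1) is integer; computing A P first and then P^(-1)(A P) gives [[2, 1, 3], [1, 3, -1], [2, 1, -3]].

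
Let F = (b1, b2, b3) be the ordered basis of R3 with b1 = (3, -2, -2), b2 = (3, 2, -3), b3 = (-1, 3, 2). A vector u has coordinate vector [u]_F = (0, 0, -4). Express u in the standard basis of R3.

By definition u = 0·b1 + 0·b2 - 4b3.
Summing componentwise gives (4, -12, -8).

(4, -12, -8)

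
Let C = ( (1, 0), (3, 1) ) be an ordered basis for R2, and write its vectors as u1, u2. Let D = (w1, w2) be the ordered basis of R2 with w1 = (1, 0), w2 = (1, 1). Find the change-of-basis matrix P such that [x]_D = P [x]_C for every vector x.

Column j of P is [uj]_D, since P maps C-coordinates to D-coordinates.
Expressing u1 in D: u1 = w1 + 0·w2, so column 1 of P is (1, 0).
Doing the same for each uj gives P = [[1, 2], [0, 1]].

[[1, 2], [0, 1]]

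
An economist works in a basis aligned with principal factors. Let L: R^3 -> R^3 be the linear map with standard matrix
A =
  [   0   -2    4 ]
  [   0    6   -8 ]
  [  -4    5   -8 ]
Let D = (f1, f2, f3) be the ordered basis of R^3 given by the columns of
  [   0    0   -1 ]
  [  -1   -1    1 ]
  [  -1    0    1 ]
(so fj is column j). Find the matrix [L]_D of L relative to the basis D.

[[-1, 3, -3], [1, 1, 3], [2, -2, -2]]

Let P have columns f1, ..., f3. Then [L]_D = P^(-1) A P.
Here det P = 1, so P^(-1) is integer; computing A P first and then P^(-1)(A P) gives [[-1, 3, -3], [1, 1, 3], [2, -2, -2]].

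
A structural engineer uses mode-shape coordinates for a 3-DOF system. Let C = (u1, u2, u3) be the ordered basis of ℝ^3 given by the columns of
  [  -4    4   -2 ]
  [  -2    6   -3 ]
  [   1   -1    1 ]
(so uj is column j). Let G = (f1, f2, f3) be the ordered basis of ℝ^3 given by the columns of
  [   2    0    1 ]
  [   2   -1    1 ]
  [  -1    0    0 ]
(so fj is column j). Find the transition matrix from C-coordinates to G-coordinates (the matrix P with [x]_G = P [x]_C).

[[-1, 1, -1], [-2, -2, 1], [-2, 2, 0]]

Take x = uj: its C-coordinates are the j-th standard unit vector, so P e_j — column j of P — equals [uj]_G.
u1 = -f1 - 2f2 - 2f3, giving column 1 = [-1, -2, -2]; repeating for each j gives P = [[-1, 1, -1], [-2, -2, 1], [-2, 2, 0]].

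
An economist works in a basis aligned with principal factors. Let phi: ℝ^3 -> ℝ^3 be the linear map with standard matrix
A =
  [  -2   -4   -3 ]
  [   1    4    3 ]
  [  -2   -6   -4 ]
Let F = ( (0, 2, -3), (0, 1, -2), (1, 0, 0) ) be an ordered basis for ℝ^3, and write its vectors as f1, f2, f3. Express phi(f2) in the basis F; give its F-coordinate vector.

Compute phi(f2) = A f2 = (2, -2, 2) in standard coordinates.
Then write this in F-coordinates: solve for y in y_1 f1 + ... + y_3 f3 = (2, -2, 2).
This gives y = (-2, 2, 2), which is column 2 of [phi]_F.

(-2, 2, 2)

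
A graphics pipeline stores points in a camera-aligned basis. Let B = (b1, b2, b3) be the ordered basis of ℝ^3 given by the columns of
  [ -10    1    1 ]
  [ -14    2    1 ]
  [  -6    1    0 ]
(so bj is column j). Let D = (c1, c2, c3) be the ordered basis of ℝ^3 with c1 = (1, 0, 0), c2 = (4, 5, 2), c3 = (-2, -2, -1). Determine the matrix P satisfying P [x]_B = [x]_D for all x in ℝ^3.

[[2, -1, 1], [-2, 0, 1], [2, -1, 2]]

Let M have columns bj and N have columns cj. Then for every x, N [x]_D = x = M [x]_B, so P = N^(-1) M.
Since det N = -1, N^(-1) has integer entries; multiplying gives P = [[2, -1, 1], [-2, 0, 1], [2, -1, 2]].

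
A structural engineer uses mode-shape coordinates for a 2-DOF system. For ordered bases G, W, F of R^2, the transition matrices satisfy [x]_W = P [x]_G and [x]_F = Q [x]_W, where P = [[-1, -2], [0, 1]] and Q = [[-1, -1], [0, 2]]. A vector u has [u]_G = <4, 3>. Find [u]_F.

<7, 6>

Composing the changes, [u]_F = Q P [u]_G.
Q P = [[1, 1], [0, 2]]; applying this to <4, 3> gives <7, 6>.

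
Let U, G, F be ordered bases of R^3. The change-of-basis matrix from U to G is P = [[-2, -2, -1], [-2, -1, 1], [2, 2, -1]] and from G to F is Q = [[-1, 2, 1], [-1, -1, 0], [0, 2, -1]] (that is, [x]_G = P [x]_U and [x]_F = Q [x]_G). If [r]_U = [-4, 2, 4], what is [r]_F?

First [r]_G = P [r]_U = [0, 10, -8].
Then [r]_F = Q [r]_G = [12, -10, 28].

[12, -10, 28]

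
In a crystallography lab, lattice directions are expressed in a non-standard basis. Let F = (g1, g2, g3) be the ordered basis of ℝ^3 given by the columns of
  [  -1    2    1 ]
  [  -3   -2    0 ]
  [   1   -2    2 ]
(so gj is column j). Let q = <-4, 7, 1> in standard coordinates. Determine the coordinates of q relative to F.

<-1, -2, -1>

Write q = c_1 g1 + ... + c_3 g3 and solve for the c_i.
Solving this 3x3 system gives c = (-1, -2, -1).
Check: -g1 - 2g2 - g3 = <-4, 7, 1>.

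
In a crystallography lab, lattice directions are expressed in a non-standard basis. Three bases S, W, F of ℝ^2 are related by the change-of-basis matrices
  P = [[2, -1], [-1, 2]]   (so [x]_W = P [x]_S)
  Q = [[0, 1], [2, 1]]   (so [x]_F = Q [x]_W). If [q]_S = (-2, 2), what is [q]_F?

(6, -6)

Apply P to get W-coordinates (-6, 6), then Q to get F-coordinates.
The result is [q]_F = (6, -6).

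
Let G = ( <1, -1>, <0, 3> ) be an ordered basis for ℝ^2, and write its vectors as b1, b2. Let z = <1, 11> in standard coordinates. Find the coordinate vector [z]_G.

<1, 4>

We seek scalars with c_1 b1 + c_2 b2 = z; equivalently solve M c = z where the columns of M are b1, b2.
System: c_1 + 0c_2 = 1, -c_1 + 3c_2 = 11; solving gives c_1 = 1, c_2 = 4.
Check: b1 + 4b2 = <1, 11>.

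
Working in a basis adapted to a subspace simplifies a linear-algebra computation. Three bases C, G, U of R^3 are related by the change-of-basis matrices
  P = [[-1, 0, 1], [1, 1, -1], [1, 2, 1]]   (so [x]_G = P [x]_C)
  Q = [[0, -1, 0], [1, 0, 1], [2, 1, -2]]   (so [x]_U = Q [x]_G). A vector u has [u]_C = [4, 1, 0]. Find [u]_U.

[-5, 2, -15]

Apply P to get G-coordinates [-4, 5, 6], then Q to get U-coordinates.
The result is [u]_U = [-5, 2, -15].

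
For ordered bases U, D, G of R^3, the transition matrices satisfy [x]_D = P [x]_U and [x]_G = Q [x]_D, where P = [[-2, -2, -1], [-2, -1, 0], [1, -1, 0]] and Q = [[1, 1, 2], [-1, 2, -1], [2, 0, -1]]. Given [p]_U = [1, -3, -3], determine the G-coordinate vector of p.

Composing the changes, [p]_G = Q P [p]_U.
Q P = [[-2, -5, -1], [-3, 1, 1], [-5, -3, -2]]; applying this to [1, -3, -3] gives [16, -9, 10].

[16, -9, 10]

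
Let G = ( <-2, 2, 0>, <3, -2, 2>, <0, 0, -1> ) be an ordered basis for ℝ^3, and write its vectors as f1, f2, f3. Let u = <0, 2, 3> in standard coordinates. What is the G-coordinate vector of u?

<3, 2, 1>

We seek scalars with c_1 f1 + ... + c_3 f3 = u; equivalently solve M c = u where the columns of M are f1, ..., f3.
Row-reducing the augmented matrix [M | u] gives c = (3, 2, 1).
Check: 3f1 + 2f2 + f3 = <0, 2, 3>.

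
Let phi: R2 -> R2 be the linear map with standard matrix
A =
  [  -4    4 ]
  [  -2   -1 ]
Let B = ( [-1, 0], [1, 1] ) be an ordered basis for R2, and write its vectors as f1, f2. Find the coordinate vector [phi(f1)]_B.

Compute phi(f1) = A f1 = [4, 2] in standard coordinates.
Then write this in B-coordinates: solve for y in y_1 f1 + y_2 f2 = [4, 2].
This gives y = [-2, 2], which is column 1 of [phi]_B.

[-2, 2]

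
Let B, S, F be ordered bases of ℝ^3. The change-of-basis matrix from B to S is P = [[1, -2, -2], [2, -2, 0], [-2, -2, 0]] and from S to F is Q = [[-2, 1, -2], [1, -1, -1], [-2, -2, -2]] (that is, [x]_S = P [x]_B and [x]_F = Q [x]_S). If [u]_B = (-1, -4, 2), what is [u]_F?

(-20, -13, -38)

Apply P to get S-coordinates (3, 6, 10), then Q to get F-coordinates.
The result is [u]_F = (-20, -13, -38).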